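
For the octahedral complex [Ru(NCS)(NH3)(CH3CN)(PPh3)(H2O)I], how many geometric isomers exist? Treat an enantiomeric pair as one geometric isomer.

In an octahedral complex each vertex has one trans partner and four cis neighbours.
Systematic enumeration (placing each ligand type in turn and discarding arrangements equivalent by rotation or reflection) gives 15 geometric isomers.

15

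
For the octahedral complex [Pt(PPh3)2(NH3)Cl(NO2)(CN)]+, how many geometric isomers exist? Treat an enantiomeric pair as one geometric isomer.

9

Exhaustive case analysis gives 9 geometric isomers.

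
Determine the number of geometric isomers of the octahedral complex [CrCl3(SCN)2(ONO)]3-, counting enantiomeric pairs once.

An octahedron has six vertices in three trans pairs; every non-trans pair is cis.
Working through the distinct placements yields 3 geometric isomers: Cl mer, SCN trans; Cl mer, SCN cis; Cl fac, SCN cis.

3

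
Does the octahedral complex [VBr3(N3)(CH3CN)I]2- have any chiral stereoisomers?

yes

An octahedron has six vertices in three trans pairs; every non-trans pair is cis.
The distinct arrangements are (4 in all): Br mer (3 arrangements); Br fac (chiral).
One of these lacks any improper symmetry element and so occurs as an enantiomeric pair, giving 4 + 1 = 5 stereoisomers in total.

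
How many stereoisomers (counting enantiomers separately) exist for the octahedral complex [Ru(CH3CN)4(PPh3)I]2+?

In an octahedral complex each vertex has one trans partner and four cis neighbours.
There are 2 geometric isomers: PPh3 and I mutually trans; PPh3 and I mutually cis.
Each arrangement has an internal mirror plane or centre of symmetry, so none is chiral.

2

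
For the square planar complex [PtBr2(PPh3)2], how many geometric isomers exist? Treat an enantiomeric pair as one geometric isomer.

2

In a square planar complex each vertex has one trans partner and two cis neighbours.
Systematic placement gives 2 geometric isomers: Br cis; Br trans.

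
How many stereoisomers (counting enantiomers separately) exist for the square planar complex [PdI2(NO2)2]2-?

2

In a square planar complex each vertex has one trans partner and two cis neighbours.
Working through the distinct placements yields 2 geometric isomers: I cis; I trans.
Each arrangement has an internal mirror plane or centre of symmetry, so none is chiral.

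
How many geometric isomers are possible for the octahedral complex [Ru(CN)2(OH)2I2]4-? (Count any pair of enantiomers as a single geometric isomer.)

5

There are 5 geometric isomers: CN trans, OH trans, I trans; CN trans, OH cis, I cis; CN cis, OH trans, I cis; CN cis, OH cis, I cis (chiral); CN cis, OH cis, I trans.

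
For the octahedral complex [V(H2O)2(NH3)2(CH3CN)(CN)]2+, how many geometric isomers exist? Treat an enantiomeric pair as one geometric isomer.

The six octahedral sites form three mutually perpendicular trans pairs.
The distinct arrangements are (6 in all): H2O trans, NH3 trans; H2O cis, NH3 cis (3 arrangements, 2 chiral); H2O cis, NH3 trans; H2O trans, NH3 cis.

6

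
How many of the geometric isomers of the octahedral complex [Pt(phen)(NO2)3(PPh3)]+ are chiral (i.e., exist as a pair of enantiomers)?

Each phen is bidentate and must span two cis positions.
There are 2 geometric isomers: NO2 mer; NO2 fac.
Each arrangement has an internal mirror plane or centre of symmetry, so none is chiral.

0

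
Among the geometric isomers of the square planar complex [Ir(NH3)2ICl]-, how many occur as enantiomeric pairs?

0

In a square planar complex each vertex has one trans partner and two cis neighbours.
Systematic placement gives 2 geometric isomers: NH3 cis; NH3 trans.
Each arrangement has an internal mirror plane or centre of symmetry, so none is chiral.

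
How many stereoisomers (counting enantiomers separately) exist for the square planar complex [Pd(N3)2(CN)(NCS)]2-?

2

Systematic placement gives 2 geometric isomers: N3 cis; N3 trans.
Each arrangement has an internal mirror plane or centre of symmetry, so none is chiral.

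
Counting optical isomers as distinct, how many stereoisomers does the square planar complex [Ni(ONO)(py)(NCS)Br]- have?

3

In a square planar complex each vertex has one trans partner and two cis neighbours.
Systematic placement gives 3 geometric isomers: (Br/ONO trans, NCS/py trans); (Br/py trans, NCS/ONO trans); (Br/NCS trans, ONO/py trans).
Each arrangement has an internal mirror plane or centre of symmetry, so none is chiral.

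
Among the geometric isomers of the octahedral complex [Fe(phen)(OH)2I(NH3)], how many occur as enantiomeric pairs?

An octahedron has six vertices in three trans pairs; every non-trans pair is cis.
Each phen is bidentate and must span two cis positions.
Systematic placement gives 4 geometric isomers: OH cis (3 arrangements, 2 chiral); OH trans.
Of these, 2 lack any improper symmetry element and so occur as enantiomeric pairs, giving 4 + 2 = 6 stereoisomers in total.

2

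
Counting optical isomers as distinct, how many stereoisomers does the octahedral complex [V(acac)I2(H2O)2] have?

4

Each acac is bidentate and must span two cis positions.
Systematic placement gives 3 geometric isomers: I cis, H2O trans; I cis, H2O cis (chiral); I trans, H2O cis.
One of these lacks any improper symmetry element and so occurs as an enantiomeric pair, giving 3 + 1 = 4 stereoisomers in total.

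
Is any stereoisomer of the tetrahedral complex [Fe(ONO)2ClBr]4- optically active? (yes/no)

no

All four vertices of a tetrahedron are equivalent and mutually adjacent, so cis/trans isomerism cannot arise.
Only one geometric arrangement is possible.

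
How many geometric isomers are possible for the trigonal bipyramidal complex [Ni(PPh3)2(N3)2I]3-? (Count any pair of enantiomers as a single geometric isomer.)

A trigonal bipyramid has two axial and three equatorial sites, which are chemically inequivalent.
Systematic enumeration (placing each ligand type in turn and discarding arrangements equivalent by rotation or reflection) gives 5 geometric isomers.

5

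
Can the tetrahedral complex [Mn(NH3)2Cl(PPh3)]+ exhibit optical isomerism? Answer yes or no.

no

In a tetrahedral complex all four positions are equivalent and every pair of ligands is adjacent — there is no cis/trans distinction.
Only one geometric arrangement is possible.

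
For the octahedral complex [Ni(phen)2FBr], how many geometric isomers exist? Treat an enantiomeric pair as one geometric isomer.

2

The six octahedral sites form three mutually perpendicular trans pairs.
Each phen is bidentate and must span two cis positions.
Working through the distinct placements yields 2 geometric isomers: F and Br mutually trans; F and Br mutually cis (chiral).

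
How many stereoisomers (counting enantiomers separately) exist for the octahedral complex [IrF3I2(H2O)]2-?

3

The distinct arrangements are (3 in all): F mer, I trans; F mer, I cis; F fac, I cis.
Each arrangement has an internal mirror plane or centre of symmetry, so none is chiral.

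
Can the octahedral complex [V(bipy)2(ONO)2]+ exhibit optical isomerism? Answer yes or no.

An octahedron has six vertices in three trans pairs; every non-trans pair is cis.
Each bipy is bidentate and must span two cis positions.
There are 2 geometric isomers: ONO trans; ONO cis (chiral).
One of these lacks any improper symmetry element and so occurs as an enantiomeric pair, giving 2 + 1 = 3 stereoisomers in total.

yes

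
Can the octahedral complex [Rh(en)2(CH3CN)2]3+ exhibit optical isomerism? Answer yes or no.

The six octahedral sites form three mutually perpendicular trans pairs.
Each en is bidentate and must span two cis positions.
Working through the distinct placements yields 2 geometric isomers: CH3CN trans; CH3CN cis (chiral).
One of these lacks any improper symmetry element and so occurs as an enantiomeric pair, giving 2 + 1 = 3 stereoisomers in total.

yes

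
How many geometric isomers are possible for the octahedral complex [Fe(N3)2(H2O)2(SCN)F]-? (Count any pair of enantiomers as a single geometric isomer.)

6

In an octahedral complex each vertex has one trans partner and four cis neighbours.
Working through the distinct placements yields 6 geometric isomers: N3 cis, H2O cis (3 arrangements, 2 chiral); N3 trans, H2O cis; N3 cis, H2O trans; N3 trans, H2O trans.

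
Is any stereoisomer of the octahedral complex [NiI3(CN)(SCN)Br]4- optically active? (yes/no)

yes

In an octahedral complex each vertex has one trans partner and four cis neighbours.
Working through the distinct placements yields 4 geometric isomers: I mer (3 arrangements); I fac (chiral).
One of these lacks any improper symmetry element and so occurs as an enantiomeric pair, giving 4 + 1 = 5 stereoisomers in total.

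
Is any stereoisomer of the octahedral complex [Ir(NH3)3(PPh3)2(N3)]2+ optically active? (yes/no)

An octahedron has six vertices in three trans pairs; every non-trans pair is cis.
The distinct arrangements are (3 in all): NH3 mer, PPh3 trans; NH3 fac, PPh3 cis; NH3 mer, PPh3 cis.
Each arrangement has an internal mirror plane or centre of symmetry, so none is chiral.

no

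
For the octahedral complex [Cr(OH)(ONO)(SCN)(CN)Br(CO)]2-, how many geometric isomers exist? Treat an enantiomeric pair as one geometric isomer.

15

The six octahedral sites form three mutually perpendicular trans pairs.
Placing the ligands in turn and identifying arrangements related by rotation or reflection leaves 15 distinct geometric isomers.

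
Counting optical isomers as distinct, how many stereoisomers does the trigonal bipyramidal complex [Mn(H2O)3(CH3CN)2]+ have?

3

In a trigonal bipyramid the two axial positions differ from the three equatorial ones.
The distinct arrangements are (3 in all): CH3CN both axial; CH3CN one axial, one equatorial; CH3CN both equatorial.
Each arrangement has an internal mirror plane or centre of symmetry, so none is chiral.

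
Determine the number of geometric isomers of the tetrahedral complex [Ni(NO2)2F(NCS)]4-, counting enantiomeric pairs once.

In a tetrahedral complex all four positions are equivalent and every pair of ligands is adjacent — there is no cis/trans distinction.
Only one geometric arrangement is possible.

1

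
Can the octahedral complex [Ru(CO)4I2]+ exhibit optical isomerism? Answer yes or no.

no

An octahedron has six vertices in three trans pairs; every non-trans pair is cis.
There are 2 geometric isomers: I trans; I cis.
Each arrangement has an internal mirror plane or centre of symmetry, so none is chiral.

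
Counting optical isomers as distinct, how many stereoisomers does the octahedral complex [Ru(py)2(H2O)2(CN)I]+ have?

The distinct arrangements are (6 in all): py trans, H2O cis; py cis, H2O cis (3 arrangements, 2 chiral); py trans, H2O trans; py cis, H2O trans.
Of these, 2 lack any improper symmetry element and so occur as enantiomeric pairs, giving 6 + 2 = 8 stereoisomers in total.

8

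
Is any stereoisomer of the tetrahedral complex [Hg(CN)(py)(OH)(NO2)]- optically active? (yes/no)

yes

Only one geometric arrangement is possible; it has no improper symmetry element, so it exists as a pair of enantiomers (2 stereoisomers).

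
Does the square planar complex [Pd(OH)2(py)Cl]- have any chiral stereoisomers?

The distinct arrangements are (2 in all): OH cis; OH trans.
Each arrangement has an internal mirror plane or centre of symmetry, so none is chiral.

no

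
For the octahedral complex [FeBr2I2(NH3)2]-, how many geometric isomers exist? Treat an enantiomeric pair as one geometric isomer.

5

The six octahedral sites form three mutually perpendicular trans pairs.
Working through the distinct placements yields 5 geometric isomers: Br trans, I trans, NH3 trans; Br trans, I cis, NH3 cis; Br cis, I cis, NH3 trans; Br cis, I cis, NH3 cis (chiral); Br cis, I trans, NH3 cis.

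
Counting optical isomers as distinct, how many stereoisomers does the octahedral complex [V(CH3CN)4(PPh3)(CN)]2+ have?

The six octahedral sites form three mutually perpendicular trans pairs.
Working through the distinct placements yields 2 geometric isomers: PPh3 and CN mutually trans; PPh3 and CN mutually cis.
Each arrangement has an internal mirror plane or centre of symmetry, so none is chiral.

2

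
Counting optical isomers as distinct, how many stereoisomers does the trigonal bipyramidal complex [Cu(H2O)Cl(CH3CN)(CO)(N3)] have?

A trigonal bipyramid has two axial and three equatorial sites, which are chemically inequivalent.
Exhaustive case analysis gives 10 geometric isomers.
Of these, 10 lack any improper symmetry element and so occur as enantiomeric pairs, giving 10 + 10 = 20 stereoisomers in total.

20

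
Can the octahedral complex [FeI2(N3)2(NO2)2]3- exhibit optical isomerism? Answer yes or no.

yes

In an octahedral complex each vertex has one trans partner and four cis neighbours.
The distinct arrangements are (5 in all): I trans, N3 trans, NO2 trans; I trans, N3 cis, NO2 cis; I cis, N3 cis, NO2 trans; I cis, N3 cis, NO2 cis (chiral); I cis, N3 trans, NO2 cis.
One of these lacks any improper symmetry element and so occurs as an enantiomeric pair, giving 5 + 1 = 6 stereoisomers in total.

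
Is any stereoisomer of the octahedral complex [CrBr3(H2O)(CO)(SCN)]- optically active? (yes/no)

An octahedron has six vertices in three trans pairs; every non-trans pair is cis.
The distinct arrangements are (4 in all): Br mer (3 arrangements); Br fac (chiral).
One of these lacks any improper symmetry element and so occurs as an enantiomeric pair, giving 4 + 1 = 5 stereoisomers in total.

yes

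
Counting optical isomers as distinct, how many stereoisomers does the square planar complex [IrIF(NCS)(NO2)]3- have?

A square has two trans pairs of vertices; adjacent vertices are cis.
Systematic placement gives 3 geometric isomers: (F/NCS trans, I/NO2 trans); (F/NO2 trans, I/NCS trans); (F/I trans, NCS/NO2 trans).
Each arrangement has an internal mirror plane or centre of symmetry, so none is chiral.

3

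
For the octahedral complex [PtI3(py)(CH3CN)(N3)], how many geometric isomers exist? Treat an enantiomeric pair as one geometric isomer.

An octahedron has six vertices in three trans pairs; every non-trans pair is cis.
The distinct arrangements are (4 in all): I mer (3 arrangements); I fac (chiral).

4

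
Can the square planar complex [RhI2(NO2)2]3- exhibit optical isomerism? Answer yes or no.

no

In a square planar complex each vertex has one trans partner and two cis neighbours.
The distinct arrangements are (2 in all): I cis; I trans.
Each arrangement has an internal mirror plane or centre of symmetry, so none is chiral.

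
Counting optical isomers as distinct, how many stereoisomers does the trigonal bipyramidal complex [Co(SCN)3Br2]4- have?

In a trigonal bipyramid the two axial positions differ from the three equatorial ones.
Systematic placement gives 3 geometric isomers: Br both axial; Br one axial, one equatorial; Br both equatorial.
Each arrangement has an internal mirror plane or centre of symmetry, so none is chiral.

3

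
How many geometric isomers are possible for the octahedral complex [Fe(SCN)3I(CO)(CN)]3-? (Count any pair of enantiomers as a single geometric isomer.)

The six octahedral sites form three mutually perpendicular trans pairs.
The distinct arrangements are (4 in all): SCN mer (3 arrangements); SCN fac (chiral).

4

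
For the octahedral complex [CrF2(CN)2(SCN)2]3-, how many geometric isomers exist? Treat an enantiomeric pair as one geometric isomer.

5

The six octahedral sites form three mutually perpendicular trans pairs.
Working through the distinct placements yields 5 geometric isomers: F trans, CN trans, SCN trans; F cis, CN trans, SCN cis; F cis, CN cis, SCN trans; F cis, CN cis, SCN cis (chiral); F trans, CN cis, SCN cis.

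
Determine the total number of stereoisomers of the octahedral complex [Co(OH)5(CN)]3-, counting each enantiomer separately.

The six octahedral sites form three mutually perpendicular trans pairs.
Only one geometric arrangement is possible.

1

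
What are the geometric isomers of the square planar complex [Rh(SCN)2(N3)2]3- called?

A square has two trans pairs of vertices; adjacent vertices are cis.
The distinct arrangements are (2 in all): SCN cis; SCN trans.

cis and trans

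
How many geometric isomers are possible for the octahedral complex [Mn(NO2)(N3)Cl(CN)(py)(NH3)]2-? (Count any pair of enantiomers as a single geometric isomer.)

15

The six octahedral sites form three mutually perpendicular trans pairs.
Placing the ligands in turn and identifying arrangements related by rotation or reflection leaves 15 distinct geometric isomers.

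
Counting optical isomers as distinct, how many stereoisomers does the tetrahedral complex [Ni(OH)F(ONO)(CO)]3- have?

2

Only one geometric arrangement is possible; it has no improper symmetry element, so it exists as a pair of enantiomers (2 stereoisomers).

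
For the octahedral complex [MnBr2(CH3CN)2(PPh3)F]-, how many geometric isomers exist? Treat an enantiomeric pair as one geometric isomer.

The six octahedral sites form three mutually perpendicular trans pairs.
There are 6 geometric isomers: Br trans, CH3CN trans; Br trans, CH3CN cis; Br cis, CH3CN cis (3 arrangements, 2 chiral); Br cis, CH3CN trans.

6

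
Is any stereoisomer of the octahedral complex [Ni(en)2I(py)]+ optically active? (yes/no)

Each en is bidentate and must span two cis positions.
There are 2 geometric isomers: I and py mutually cis (chiral); I and py mutually trans.
One of these lacks any improper symmetry element and so occurs as an enantiomeric pair, giving 2 + 1 = 3 stereoisomers in total.

yes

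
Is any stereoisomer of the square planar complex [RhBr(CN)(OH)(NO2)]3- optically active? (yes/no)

no

A square has two trans pairs of vertices; adjacent vertices are cis.
Systematic placement gives 3 geometric isomers: (Br/NO2 trans, CN/OH trans); (Br/OH trans, CN/NO2 trans); (Br/CN trans, NO2/OH trans).
Each arrangement has an internal mirror plane or centre of symmetry, so none is chiral.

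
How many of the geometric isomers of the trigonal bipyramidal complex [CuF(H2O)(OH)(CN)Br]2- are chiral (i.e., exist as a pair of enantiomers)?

In a trigonal bipyramid the two axial positions differ from the three equatorial ones.
Placing the ligands in turn and identifying arrangements related by rotation or reflection leaves 10 distinct geometric isomers.
Of these, 10 lack any improper symmetry element and so occur as enantiomeric pairs, giving 10 + 10 = 20 stereoisomers in total.

10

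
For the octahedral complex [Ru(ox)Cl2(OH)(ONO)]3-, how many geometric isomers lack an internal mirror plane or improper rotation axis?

2

An octahedron has six vertices in three trans pairs; every non-trans pair is cis.
Each ox is bidentate and must span two cis positions.
Systematic placement gives 4 geometric isomers: Cl trans; Cl cis (3 arrangements, 2 chiral).
Of these, 2 lack any improper symmetry element and so occur as enantiomeric pairs, giving 4 + 2 = 6 stereoisomers in total.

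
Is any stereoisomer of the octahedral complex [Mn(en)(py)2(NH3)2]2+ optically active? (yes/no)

yes

An octahedron has six vertices in three trans pairs; every non-trans pair is cis.
Each en is bidentate and must span two cis positions.
Working through the distinct placements yields 3 geometric isomers: py cis, NH3 trans; py trans, NH3 cis; py cis, NH3 cis (chiral).
One of these lacks any improper symmetry element and so occurs as an enantiomeric pair, giving 3 + 1 = 4 stereoisomers in total.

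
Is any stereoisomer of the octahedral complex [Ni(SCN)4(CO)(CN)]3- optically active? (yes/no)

An octahedron has six vertices in three trans pairs; every non-trans pair is cis.
Working through the distinct placements yields 2 geometric isomers: CO and CN mutually trans; CO and CN mutually cis.
Each arrangement has an internal mirror plane or centre of symmetry, so none is chiral.

no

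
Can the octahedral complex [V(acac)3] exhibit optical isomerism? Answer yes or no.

yes

Each acac is bidentate and must span two cis positions.
Only one geometric arrangement is possible; it has no improper symmetry element, so it exists as a pair of enantiomers (2 stereoisomers).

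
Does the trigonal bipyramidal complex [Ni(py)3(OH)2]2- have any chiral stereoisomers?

A trigonal bipyramid has two axial and three equatorial sites, which are chemically inequivalent.
There are 3 geometric isomers: OH both axial; OH one axial, one equatorial; OH both equatorial.
Each arrangement has an internal mirror plane or centre of symmetry, so none is chiral.

no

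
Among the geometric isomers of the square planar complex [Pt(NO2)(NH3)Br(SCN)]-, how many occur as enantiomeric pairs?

0

In a square planar complex each vertex has one trans partner and two cis neighbours.
Working through the distinct placements yields 3 geometric isomers: (Br/NO2 trans, NH3/SCN trans); (Br/SCN trans, NH3/NO2 trans); (Br/NH3 trans, NO2/SCN trans).
Each arrangement has an internal mirror plane or centre of symmetry, so none is chiral.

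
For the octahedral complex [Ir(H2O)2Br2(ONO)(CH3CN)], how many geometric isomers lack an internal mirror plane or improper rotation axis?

Systematic placement gives 6 geometric isomers: H2O cis, Br trans; H2O trans, Br trans; H2O cis, Br cis (3 arrangements, 2 chiral); H2O trans, Br cis.
Of these, 2 lack any improper symmetry element and so occur as enantiomeric pairs, giving 6 + 2 = 8 stereoisomers in total.

2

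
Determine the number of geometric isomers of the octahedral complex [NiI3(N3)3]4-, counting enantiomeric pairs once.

The six octahedral sites form three mutually perpendicular trans pairs.
The distinct arrangements are (2 in all): I mer; I fac.

2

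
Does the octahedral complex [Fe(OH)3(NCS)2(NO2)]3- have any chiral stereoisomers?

The distinct arrangements are (3 in all): OH mer, NCS trans; OH mer, NCS cis; OH fac, NCS cis.
Each arrangement has an internal mirror plane or centre of symmetry, so none is chiral.

no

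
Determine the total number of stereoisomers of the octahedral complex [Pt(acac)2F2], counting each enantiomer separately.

3

The six octahedral sites form three mutually perpendicular trans pairs.
Each acac is bidentate and must span two cis positions.
Systematic placement gives 2 geometric isomers: F trans; F cis (chiral).
One of these lacks any improper symmetry element and so occurs as an enantiomeric pair, giving 2 + 1 = 3 stereoisomers in total.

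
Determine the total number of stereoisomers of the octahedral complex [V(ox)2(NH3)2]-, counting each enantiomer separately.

3

An octahedron has six vertices in three trans pairs; every non-trans pair is cis.
Each ox is bidentate and must span two cis positions.
Systematic placement gives 2 geometric isomers: NH3 trans; NH3 cis (chiral).
One of these lacks any improper symmetry element and so occurs as an enantiomeric pair, giving 2 + 1 = 3 stereoisomers in total.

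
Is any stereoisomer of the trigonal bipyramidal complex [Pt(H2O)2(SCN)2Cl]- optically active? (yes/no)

yes

A trigonal bipyramid has two axial and three equatorial sites, which are chemically inequivalent.
Exhaustive case analysis gives 5 geometric isomers.
One of these lacks any improper symmetry element and so occurs as an enantiomeric pair, giving 5 + 1 = 6 stereoisomers in total.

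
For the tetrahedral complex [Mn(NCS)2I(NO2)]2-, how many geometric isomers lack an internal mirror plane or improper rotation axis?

All four vertices of a tetrahedron are equivalent and mutually adjacent, so cis/trans isomerism cannot arise.
Only one geometric arrangement is possible.

0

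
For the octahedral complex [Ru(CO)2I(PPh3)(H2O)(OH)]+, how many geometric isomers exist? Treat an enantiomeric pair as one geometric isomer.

9

Placing the ligands in turn and identifying arrangements related by rotation or reflection leaves 9 distinct geometric isomers.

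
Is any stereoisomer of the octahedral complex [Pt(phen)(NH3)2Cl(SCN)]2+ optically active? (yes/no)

yes

The six octahedral sites form three mutually perpendicular trans pairs.
Each phen is bidentate and must span two cis positions.
There are 4 geometric isomers: NH3 cis (3 arrangements, 2 chiral); NH3 trans.
Of these, 2 lack any improper symmetry element and so occur as enantiomeric pairs, giving 4 + 2 = 6 stereoisomers in total.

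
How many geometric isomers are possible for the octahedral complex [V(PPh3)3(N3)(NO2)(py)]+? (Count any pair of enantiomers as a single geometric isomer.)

4

The six octahedral sites form three mutually perpendicular trans pairs.
The distinct arrangements are (4 in all): PPh3 mer (3 arrangements); PPh3 fac (chiral).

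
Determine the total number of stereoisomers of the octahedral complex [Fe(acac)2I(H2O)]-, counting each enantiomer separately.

3

An octahedron has six vertices in three trans pairs; every non-trans pair is cis.
Each acac is bidentate and must span two cis positions.
The distinct arrangements are (2 in all): I and H2O mutually trans; I and H2O mutually cis (chiral).
One of these lacks any improper symmetry element and so occurs as an enantiomeric pair, giving 2 + 1 = 3 stereoisomers in total.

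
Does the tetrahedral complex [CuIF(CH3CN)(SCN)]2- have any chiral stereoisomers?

yes

All four vertices of a tetrahedron are equivalent and mutually adjacent, so cis/trans isomerism cannot arise.
Only one geometric arrangement is possible; it has no improper symmetry element, so it exists as a pair of enantiomers (2 stereoisomers).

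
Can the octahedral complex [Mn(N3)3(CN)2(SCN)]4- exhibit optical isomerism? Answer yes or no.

There are 3 geometric isomers: N3 mer, CN trans; N3 fac, CN cis; N3 mer, CN cis.
Each arrangement has an internal mirror plane or centre of symmetry, so none is chiral.

no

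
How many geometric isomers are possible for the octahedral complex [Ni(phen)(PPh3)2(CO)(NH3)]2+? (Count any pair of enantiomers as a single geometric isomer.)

An octahedron has six vertices in three trans pairs; every non-trans pair is cis.
Each phen is bidentate and must span two cis positions.
Systematic placement gives 4 geometric isomers: PPh3 cis (3 arrangements, 2 chiral); PPh3 trans.

4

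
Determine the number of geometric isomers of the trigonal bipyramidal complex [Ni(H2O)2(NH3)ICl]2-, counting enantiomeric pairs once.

7

In a trigonal bipyramid the two axial positions differ from the three equatorial ones.
Placing the ligands in turn and identifying arrangements related by rotation or reflection leaves 7 distinct geometric isomers.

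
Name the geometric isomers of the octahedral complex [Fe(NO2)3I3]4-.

fac and mer

The six octahedral sites form three mutually perpendicular trans pairs.
There are 2 geometric isomers: NO2 mer; NO2 fac.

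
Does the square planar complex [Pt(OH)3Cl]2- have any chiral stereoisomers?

no

In a square planar complex each vertex has one trans partner and two cis neighbours.
Only one geometric arrangement is possible.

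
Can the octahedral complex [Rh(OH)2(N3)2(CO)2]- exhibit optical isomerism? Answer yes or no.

yes

An octahedron has six vertices in three trans pairs; every non-trans pair is cis.
There are 5 geometric isomers: OH trans, N3 trans, CO trans; OH cis, N3 cis, CO trans; OH trans, N3 cis, CO cis; OH cis, N3 cis, CO cis (chiral); OH cis, N3 trans, CO cis.
One of these lacks any improper symmetry element and so occurs as an enantiomeric pair, giving 5 + 1 = 6 stereoisomers in total.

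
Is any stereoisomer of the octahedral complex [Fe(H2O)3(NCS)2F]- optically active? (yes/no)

no

In an octahedral complex each vertex has one trans partner and four cis neighbours.
Working through the distinct placements yields 3 geometric isomers: H2O mer, NCS trans; H2O fac, NCS cis; H2O mer, NCS cis.
Each arrangement has an internal mirror plane or centre of symmetry, so none is chiral.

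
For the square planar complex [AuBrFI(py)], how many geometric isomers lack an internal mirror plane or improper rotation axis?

A square has two trans pairs of vertices; adjacent vertices are cis.
Working through the distinct placements yields 3 geometric isomers: (Br/I trans, F/py trans); (Br/py trans, F/I trans); (Br/F trans, I/py trans).
Each arrangement has an internal mirror plane or centre of symmetry, so none is chiral.

0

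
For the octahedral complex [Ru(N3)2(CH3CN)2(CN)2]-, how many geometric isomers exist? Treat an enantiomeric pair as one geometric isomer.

5

The six octahedral sites form three mutually perpendicular trans pairs.
Systematic placement gives 5 geometric isomers: N3 trans, CH3CN trans, CN trans; N3 cis, CH3CN trans, CN cis; N3 trans, CH3CN cis, CN cis; N3 cis, CH3CN cis, CN cis (chiral); N3 cis, CH3CN cis, CN trans.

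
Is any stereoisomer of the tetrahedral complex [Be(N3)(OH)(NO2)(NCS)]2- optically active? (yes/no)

yes

Only one geometric arrangement is possible; it has no improper symmetry element, so it exists as a pair of enantiomers (2 stereoisomers).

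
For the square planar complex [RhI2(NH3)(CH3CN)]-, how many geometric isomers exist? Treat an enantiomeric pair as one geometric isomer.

In a square planar complex each vertex has one trans partner and two cis neighbours.
Systematic placement gives 2 geometric isomers: I cis; I trans.

2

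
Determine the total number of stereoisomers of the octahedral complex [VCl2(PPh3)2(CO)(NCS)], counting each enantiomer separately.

An octahedron has six vertices in three trans pairs; every non-trans pair is cis.
The distinct arrangements are (6 in all): Cl cis, PPh3 trans; Cl cis, PPh3 cis (3 arrangements, 2 chiral); Cl trans, PPh3 trans; Cl trans, PPh3 cis.
Of these, 2 lack any improper symmetry element and so occur as enantiomeric pairs, giving 6 + 2 = 8 stereoisomers in total.

8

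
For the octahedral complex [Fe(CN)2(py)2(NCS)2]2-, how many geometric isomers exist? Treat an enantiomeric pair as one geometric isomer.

5

The six octahedral sites form three mutually perpendicular trans pairs.
There are 5 geometric isomers: CN trans, py trans, NCS trans; CN trans, py cis, NCS cis; CN cis, py trans, NCS cis; CN cis, py cis, NCS cis (chiral); CN cis, py cis, NCS trans.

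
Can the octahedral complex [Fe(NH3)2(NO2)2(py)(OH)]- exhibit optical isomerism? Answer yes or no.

Working through the distinct placements yields 6 geometric isomers: NH3 trans, NO2 trans; NH3 trans, NO2 cis; NH3 cis, NO2 cis (3 arrangements, 2 chiral); NH3 cis, NO2 trans.
Of these, 2 lack any improper symmetry element and so occur as enantiomeric pairs, giving 6 + 2 = 8 stereoisomers in total.

yes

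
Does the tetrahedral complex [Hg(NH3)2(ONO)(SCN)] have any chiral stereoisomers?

no

Only one geometric arrangement is possible.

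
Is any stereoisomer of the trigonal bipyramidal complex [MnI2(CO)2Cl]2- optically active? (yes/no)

Systematic enumeration (placing each ligand type in turn and discarding arrangements equivalent by rotation or reflection) gives 5 geometric isomers.
One of these lacks any improper symmetry element and so occurs as an enantiomeric pair, giving 5 + 1 = 6 stereoisomers in total.

yes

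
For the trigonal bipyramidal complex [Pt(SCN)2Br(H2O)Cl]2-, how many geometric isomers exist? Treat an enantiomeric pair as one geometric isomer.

7

Placing the ligands in turn and identifying arrangements related by rotation or reflection leaves 7 distinct geometric isomers.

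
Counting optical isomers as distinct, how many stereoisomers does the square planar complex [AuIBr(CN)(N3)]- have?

There are 3 geometric isomers: (Br/I trans, CN/N3 trans); (Br/N3 trans, CN/I trans); (Br/CN trans, I/N3 trans).
Each arrangement has an internal mirror plane or centre of symmetry, so none is chiral.

3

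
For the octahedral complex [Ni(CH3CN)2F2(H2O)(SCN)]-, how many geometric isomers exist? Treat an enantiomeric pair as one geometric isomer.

6

An octahedron has six vertices in three trans pairs; every non-trans pair is cis.
There are 6 geometric isomers: CH3CN trans, F trans; CH3CN trans, F cis; CH3CN cis, F cis (3 arrangements, 2 chiral); CH3CN cis, F trans.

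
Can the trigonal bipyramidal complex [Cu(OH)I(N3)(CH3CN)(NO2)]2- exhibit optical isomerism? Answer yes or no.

yes

Systematic enumeration (placing each ligand type in turn and discarding arrangements equivalent by rotation or reflection) gives 10 geometric isomers.
Of these, 10 lack any improper symmetry element and so occur as enantiomeric pairs, giving 10 + 10 = 20 stereoisomers in total.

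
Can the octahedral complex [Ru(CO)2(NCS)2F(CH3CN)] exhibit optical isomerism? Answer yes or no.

yes

An octahedron has six vertices in three trans pairs; every non-trans pair is cis.
The distinct arrangements are (6 in all): CO cis, NCS trans; CO cis, NCS cis (3 arrangements, 2 chiral); CO trans, NCS trans; CO trans, NCS cis.
Of these, 2 lack any improper symmetry element and so occur as enantiomeric pairs, giving 6 + 2 = 8 stereoisomers in total.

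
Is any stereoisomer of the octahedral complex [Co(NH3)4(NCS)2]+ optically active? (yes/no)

no

An octahedron has six vertices in three trans pairs; every non-trans pair is cis.
The distinct arrangements are (2 in all): NCS trans; NCS cis.
Each arrangement has an internal mirror plane or centre of symmetry, so none is chiral.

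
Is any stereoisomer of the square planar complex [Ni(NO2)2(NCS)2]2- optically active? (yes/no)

no

A square has two trans pairs of vertices; adjacent vertices are cis.
There are 2 geometric isomers: NO2 cis; NO2 trans.
Each arrangement has an internal mirror plane or centre of symmetry, so none is chiral.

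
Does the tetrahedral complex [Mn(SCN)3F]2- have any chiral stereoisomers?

Only one geometric arrangement is possible.

no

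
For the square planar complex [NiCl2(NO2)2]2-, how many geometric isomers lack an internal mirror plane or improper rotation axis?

0

In a square planar complex each vertex has one trans partner and two cis neighbours.
Systematic placement gives 2 geometric isomers: Cl cis; Cl trans.
Each arrangement has an internal mirror plane or centre of symmetry, so none is chiral.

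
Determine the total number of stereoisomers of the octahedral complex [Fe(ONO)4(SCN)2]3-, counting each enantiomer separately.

2

An octahedron has six vertices in three trans pairs; every non-trans pair is cis.
Working through the distinct placements yields 2 geometric isomers: SCN trans; SCN cis.
Each arrangement has an internal mirror plane or centre of symmetry, so none is chiral.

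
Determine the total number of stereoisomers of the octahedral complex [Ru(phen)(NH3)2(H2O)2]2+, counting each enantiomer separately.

The six octahedral sites form three mutually perpendicular trans pairs.
Each phen is bidentate and must span two cis positions.
Working through the distinct placements yields 3 geometric isomers: NH3 cis, H2O trans; NH3 cis, H2O cis (chiral); NH3 trans, H2O cis.
One of these lacks any improper symmetry element and so occurs as an enantiomeric pair, giving 3 + 1 = 4 stereoisomers in total.

4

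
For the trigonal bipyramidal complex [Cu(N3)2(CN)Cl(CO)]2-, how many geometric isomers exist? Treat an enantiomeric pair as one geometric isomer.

7

Placing the ligands in turn and identifying arrangements related by rotation or reflection leaves 7 distinct geometric isomers.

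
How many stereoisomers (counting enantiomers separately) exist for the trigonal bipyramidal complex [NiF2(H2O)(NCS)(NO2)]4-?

10

In a trigonal bipyramid the two axial positions differ from the three equatorial ones.
Placing the ligands in turn and identifying arrangements related by rotation or reflection leaves 7 distinct geometric isomers.
Of these, 3 lack any improper symmetry element and so occur as enantiomeric pairs, giving 7 + 3 = 10 stereoisomers in total.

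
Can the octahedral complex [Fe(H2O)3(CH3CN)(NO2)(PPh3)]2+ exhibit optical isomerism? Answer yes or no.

The six octahedral sites form three mutually perpendicular trans pairs.
There are 4 geometric isomers: H2O mer (3 arrangements); H2O fac (chiral).
One of these lacks any improper symmetry element and so occurs as an enantiomeric pair, giving 4 + 1 = 5 stereoisomers in total.

yes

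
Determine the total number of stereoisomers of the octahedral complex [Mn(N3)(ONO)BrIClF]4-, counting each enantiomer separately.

In an octahedral complex each vertex has one trans partner and four cis neighbours.
Systematic enumeration (placing each ligand type in turn and discarding arrangements equivalent by rotation or reflection) gives 15 geometric isomers.
Of these, 15 lack any improper symmetry element and so occur as enantiomeric pairs, giving 15 + 15 = 30 stereoisomers in total.

30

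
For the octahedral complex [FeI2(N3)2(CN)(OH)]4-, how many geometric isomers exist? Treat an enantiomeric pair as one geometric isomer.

An octahedron has six vertices in three trans pairs; every non-trans pair is cis.
The distinct arrangements are (6 in all): I cis, N3 cis (3 arrangements, 2 chiral); I cis, N3 trans; I trans, N3 cis; I trans, N3 trans.

6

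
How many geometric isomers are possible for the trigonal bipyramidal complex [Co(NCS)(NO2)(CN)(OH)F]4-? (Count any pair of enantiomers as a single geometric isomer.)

10

Placing the ligands in turn and identifying arrangements related by rotation or reflection leaves 10 distinct geometric isomers.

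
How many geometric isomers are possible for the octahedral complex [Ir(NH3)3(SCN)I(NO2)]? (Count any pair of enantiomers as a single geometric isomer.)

An octahedron has six vertices in three trans pairs; every non-trans pair is cis.
There are 4 geometric isomers: NH3 mer (3 arrangements); NH3 fac (chiral).

4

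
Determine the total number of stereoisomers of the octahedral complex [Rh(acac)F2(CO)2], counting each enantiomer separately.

4

In an octahedral complex each vertex has one trans partner and four cis neighbours.
Each acac is bidentate and must span two cis positions.
There are 3 geometric isomers: F cis, CO trans; F cis, CO cis (chiral); F trans, CO cis.
One of these lacks any improper symmetry element and so occurs as an enantiomeric pair, giving 3 + 1 = 4 stereoisomers in total.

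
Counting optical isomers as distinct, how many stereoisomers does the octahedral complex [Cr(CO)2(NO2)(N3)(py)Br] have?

15

Placing the ligands in turn and identifying arrangements related by rotation or reflection leaves 9 distinct geometric isomers.
Of these, 6 lack any improper symmetry element and so occur as enantiomeric pairs, giving 9 + 6 = 15 stereoisomers in total.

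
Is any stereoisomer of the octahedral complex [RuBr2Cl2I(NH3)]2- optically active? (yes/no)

In an octahedral complex each vertex has one trans partner and four cis neighbours.
The distinct arrangements are (6 in all): Br trans, Cl trans; Br trans, Cl cis; Br cis, Cl cis (3 arrangements, 2 chiral); Br cis, Cl trans.
Of these, 2 lack any improper symmetry element and so occur as enantiomeric pairs, giving 6 + 2 = 8 stereoisomers in total.

yes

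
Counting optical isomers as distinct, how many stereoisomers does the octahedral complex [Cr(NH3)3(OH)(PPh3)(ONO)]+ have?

5

In an octahedral complex each vertex has one trans partner and four cis neighbours.
Systematic placement gives 4 geometric isomers: NH3 mer (3 arrangements); NH3 fac (chiral).
One of these lacks any improper symmetry element and so occurs as an enantiomeric pair, giving 4 + 1 = 5 stereoisomers in total.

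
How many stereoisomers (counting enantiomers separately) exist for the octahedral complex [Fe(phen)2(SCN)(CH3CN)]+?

An octahedron has six vertices in three trans pairs; every non-trans pair is cis.
Each phen is bidentate and must span two cis positions.
The distinct arrangements are (2 in all): SCN and CH3CN mutually trans; SCN and CH3CN mutually cis (chiral).
One of these lacks any improper symmetry element and so occurs as an enantiomeric pair, giving 2 + 1 = 3 stereoisomers in total.

3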